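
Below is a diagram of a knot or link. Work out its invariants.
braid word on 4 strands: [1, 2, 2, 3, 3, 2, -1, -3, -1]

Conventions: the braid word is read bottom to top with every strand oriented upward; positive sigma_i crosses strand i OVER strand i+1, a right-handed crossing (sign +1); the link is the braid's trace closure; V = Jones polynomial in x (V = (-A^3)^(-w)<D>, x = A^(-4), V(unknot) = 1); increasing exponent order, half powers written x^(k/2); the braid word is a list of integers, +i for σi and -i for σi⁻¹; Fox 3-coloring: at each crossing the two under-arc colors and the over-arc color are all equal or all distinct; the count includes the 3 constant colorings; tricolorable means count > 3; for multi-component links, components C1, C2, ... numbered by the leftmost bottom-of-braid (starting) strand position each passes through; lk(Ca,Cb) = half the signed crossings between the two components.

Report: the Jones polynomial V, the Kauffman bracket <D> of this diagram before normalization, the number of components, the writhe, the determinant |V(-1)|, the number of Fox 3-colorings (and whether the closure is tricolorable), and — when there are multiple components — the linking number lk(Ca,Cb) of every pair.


Jones polynomial: V(x) = x - x^2 + 2x^3 - x^4 + x^5 - x^6
<D> = A^-15 - A^-11 + A^-7 - 2A^-3 + A - A^5; writhe +3
components 1, writhe +3 (9 crossings)
3-colorings: 3 of 3^9, det 7 — not tricolorable
note: w = +3 (over 9 crossings) is diagram-only; (-A^3)^(-3) removes it from V


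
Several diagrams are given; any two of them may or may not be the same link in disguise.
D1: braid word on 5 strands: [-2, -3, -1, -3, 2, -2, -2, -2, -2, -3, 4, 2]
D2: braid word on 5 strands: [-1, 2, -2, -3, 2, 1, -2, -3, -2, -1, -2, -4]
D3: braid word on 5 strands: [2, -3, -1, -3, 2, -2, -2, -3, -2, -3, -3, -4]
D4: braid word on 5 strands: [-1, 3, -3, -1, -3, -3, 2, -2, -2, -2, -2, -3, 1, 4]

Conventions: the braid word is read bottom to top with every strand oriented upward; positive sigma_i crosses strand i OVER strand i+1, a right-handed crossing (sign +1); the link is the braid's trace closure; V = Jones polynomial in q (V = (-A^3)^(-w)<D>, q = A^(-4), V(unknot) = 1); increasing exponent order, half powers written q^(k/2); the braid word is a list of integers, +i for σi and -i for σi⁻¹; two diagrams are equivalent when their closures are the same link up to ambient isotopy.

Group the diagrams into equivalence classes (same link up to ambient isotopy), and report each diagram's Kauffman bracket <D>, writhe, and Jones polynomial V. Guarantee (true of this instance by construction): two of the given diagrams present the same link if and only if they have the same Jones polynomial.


equivalence classes: {D1, D3, D4} | {D2}
D1 (bracket A^-10 + 2A^-2 - 2A^2 + A^6 - 2A^10 + A^14; 12 crossings at w = -6): V = q^-8 - 2q^-7 + q^-6 - 2q^-5 + 2q^-4 + q^-2
D2 (bracket A^-14 + A^-6 - A^-2; 12 crossings at w = -6): V = -q^-4 + q^-3 + q^-1
V(D3) = q^-8 - 2q^-7 + q^-6 - 2q^-5 + 2q^-4 + q^-2  (w -8, c 12, <D> = A^-16 + 2A^-8 - 2A^-4 + 1 - 2A^4 + A^8)
V(D4) = q^-8 - 2q^-7 + q^-6 - 2q^-5 + 2q^-4 + q^-2  [14 crossings, <D> = A^-10 + 2A^-2 - 2A^2 + A^6 - 2A^10 + A^14, w = -6]
key observation: 2 classes among 4 diagrams; unequal V(q) rules out equality


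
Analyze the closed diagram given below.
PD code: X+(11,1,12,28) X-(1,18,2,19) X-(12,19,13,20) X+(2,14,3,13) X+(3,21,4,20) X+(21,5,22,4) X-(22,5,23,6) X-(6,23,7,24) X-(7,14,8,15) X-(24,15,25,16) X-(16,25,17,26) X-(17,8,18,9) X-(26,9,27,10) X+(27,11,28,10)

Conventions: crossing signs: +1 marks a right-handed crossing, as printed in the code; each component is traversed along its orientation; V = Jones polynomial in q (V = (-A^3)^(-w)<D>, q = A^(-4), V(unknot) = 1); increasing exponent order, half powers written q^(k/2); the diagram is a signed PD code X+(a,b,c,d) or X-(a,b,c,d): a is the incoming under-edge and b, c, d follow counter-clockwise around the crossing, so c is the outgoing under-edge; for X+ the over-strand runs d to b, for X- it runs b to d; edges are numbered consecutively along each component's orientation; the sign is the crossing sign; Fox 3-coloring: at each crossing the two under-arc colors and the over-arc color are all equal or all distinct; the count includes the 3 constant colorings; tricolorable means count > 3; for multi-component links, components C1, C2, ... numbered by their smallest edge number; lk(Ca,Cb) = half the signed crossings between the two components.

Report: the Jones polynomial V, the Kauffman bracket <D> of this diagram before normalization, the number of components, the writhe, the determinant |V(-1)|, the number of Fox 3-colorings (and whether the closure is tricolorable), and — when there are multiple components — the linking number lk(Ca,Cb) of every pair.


Jones polynomial: V(q) = -q^-6 + q^-5 - q^-4 + 2q^-3 - q^-2 + q^-1
<D> = A^-8 - A^-4 + 2 - A^4 + A^8 - A^12; writhe -4
components 1, writhe -4 (14 crossings)
3-colorings: 3 of 3^14, det 7 — not tricolorable
note: the span of V is 5, forcing >= 5 crossings in any diagram


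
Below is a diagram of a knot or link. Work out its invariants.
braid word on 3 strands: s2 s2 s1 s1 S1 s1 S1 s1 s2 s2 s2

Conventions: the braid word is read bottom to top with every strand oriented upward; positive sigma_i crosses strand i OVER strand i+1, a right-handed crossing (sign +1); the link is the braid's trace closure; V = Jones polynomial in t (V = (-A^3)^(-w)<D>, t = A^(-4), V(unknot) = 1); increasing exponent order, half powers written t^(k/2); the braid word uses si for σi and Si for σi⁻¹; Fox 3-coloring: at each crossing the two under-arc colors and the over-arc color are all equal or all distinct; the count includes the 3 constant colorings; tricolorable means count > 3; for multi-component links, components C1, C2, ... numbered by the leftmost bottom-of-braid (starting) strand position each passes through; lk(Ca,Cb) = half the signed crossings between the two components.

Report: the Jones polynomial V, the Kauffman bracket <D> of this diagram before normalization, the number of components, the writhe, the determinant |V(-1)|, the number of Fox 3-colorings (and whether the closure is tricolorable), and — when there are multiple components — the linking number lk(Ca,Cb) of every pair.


V = -t^(5/2) - 2t^(9/2) + t^(11/2) - 2t^(13/2) + 2t^(15/2) - t^(17/2) + t^(19/2)
<D> = -A^-17 + A^-13 - 2A^-9 + 2A^-5 - A^-1 + 2A^3 + A^11 (w = +7)
2 components over 11 crossings, w = +7
lk(C1,C2): +1
3 Fox colorings among 3^11, |V(-1)| = 10: not tricolorable
why: summing lk over 1 pair gives +1


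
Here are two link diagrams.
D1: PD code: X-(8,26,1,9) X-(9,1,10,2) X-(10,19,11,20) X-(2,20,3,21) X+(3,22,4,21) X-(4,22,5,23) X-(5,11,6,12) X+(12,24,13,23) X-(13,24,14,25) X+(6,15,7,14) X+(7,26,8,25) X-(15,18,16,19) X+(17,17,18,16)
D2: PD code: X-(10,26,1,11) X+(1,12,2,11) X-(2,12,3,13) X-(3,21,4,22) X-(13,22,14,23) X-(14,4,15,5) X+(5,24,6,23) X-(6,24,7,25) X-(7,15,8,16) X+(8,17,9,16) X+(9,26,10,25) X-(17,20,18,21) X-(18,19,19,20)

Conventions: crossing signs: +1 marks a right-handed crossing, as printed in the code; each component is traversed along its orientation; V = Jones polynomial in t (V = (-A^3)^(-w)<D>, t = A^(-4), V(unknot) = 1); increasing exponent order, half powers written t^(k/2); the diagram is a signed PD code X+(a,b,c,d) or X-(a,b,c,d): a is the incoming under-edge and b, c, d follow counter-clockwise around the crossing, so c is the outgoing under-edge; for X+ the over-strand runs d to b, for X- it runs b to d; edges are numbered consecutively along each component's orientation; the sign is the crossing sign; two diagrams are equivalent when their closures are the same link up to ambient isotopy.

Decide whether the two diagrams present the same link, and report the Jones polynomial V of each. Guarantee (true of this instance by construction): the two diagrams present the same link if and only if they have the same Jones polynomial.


equivalent: yes
V(D1) = -t^(-5/2) - t^(-1/2)  (w -3, c 13, <D> = A^-7 + A)
D2 (bracket A^-13 + A^-5; 13 crossings at w = -5): V = -t^(-5/2) - t^(-1/2)
why: from 13 to 13 crossings by R-moves: one link, two diagrams


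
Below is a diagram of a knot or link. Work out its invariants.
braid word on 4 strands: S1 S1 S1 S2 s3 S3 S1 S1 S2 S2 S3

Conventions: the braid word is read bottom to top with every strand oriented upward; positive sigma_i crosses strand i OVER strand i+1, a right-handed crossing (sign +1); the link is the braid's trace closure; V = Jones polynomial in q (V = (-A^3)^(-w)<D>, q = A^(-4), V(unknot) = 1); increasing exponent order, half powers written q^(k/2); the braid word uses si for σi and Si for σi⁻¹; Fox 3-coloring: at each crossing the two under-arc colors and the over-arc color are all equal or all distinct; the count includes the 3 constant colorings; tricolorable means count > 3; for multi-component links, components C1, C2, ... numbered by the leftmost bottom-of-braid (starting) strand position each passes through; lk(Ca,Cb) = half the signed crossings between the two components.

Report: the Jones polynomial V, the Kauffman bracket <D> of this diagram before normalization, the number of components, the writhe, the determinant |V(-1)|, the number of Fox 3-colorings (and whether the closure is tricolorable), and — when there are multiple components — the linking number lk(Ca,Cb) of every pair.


V = -q^-8 + q^-5 + q^-3
<D> = -A^-15 - A^-7 + A^5 (w = -9)
1 component over 11 crossings, w = -9
9 Fox colorings among 3^11, |V(-1)| = 3: tricolorable
why: |V(-1)| = 3: so tricolorable, since 3 divides 3


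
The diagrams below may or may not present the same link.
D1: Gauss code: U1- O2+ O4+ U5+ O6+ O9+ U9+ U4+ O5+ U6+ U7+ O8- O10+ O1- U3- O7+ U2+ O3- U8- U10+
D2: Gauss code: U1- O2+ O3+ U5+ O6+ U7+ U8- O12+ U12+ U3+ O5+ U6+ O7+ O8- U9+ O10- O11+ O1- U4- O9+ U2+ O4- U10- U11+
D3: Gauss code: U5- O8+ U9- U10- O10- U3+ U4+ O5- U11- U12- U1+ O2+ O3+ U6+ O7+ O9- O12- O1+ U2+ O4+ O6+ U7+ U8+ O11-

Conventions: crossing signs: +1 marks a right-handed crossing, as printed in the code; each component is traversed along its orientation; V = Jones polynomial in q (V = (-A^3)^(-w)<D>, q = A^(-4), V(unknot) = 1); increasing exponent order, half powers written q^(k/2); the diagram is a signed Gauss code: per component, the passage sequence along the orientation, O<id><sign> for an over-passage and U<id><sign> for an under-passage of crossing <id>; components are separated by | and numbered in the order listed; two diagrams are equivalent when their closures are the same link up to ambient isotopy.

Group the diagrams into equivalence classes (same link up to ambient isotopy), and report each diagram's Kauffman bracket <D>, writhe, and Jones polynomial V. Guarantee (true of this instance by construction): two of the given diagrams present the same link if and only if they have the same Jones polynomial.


grouping into links: {D1, D2, D3}
V(D1) = q^-1 - 1 + 2q - 3q^2 + 3q^3 - 2q^4 + 2q^5 - q^6  (w +4, c 10, <D> = -A^-12 + 2A^-8 - 2A^-4 + 3 - 3A^4 + 2A^8 - A^12 + A^16)
D2 (bracket -A^-12 + 2A^-8 - 2A^-4 + 3 - 3A^4 + 2A^8 - A^12 + A^16; 12 crossings at w = +4): V = q^-1 - 1 + 2q - 3q^2 + 3q^3 - 2q^4 + 2q^5 - q^6
D3 (bracket -A^-18 + 2A^-14 - 2A^-10 + 3A^-6 - 3A^-2 + 2A^2 - A^6 + A^10; 12 crossings at w = +2): V = q^-1 - 1 + 2q - 3q^2 + 3q^3 - 2q^4 + 2q^5 - q^6
why: all 3 diagrams share one V(q), hence one class


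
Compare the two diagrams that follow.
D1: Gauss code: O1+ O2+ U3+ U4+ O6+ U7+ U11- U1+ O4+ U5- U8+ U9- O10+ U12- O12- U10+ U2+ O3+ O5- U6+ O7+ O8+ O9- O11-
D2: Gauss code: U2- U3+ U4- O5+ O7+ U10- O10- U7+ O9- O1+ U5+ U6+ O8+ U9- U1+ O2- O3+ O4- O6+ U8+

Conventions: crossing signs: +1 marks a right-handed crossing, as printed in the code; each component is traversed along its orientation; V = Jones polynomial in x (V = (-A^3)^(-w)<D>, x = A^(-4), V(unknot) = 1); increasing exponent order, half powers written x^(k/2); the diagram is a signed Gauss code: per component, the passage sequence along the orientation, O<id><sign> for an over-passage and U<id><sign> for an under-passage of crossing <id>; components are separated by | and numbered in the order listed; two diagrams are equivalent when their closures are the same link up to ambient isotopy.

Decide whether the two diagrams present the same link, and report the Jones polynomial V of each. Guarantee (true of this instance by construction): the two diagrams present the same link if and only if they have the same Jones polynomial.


same link: no
V(D1) = x - x^2 + 2x^3 - x^4 + x^5 - x^6  [12 crossings, <D> = -A^-12 + A^-8 - A^-4 + 2 - A^4 + A^8, w = +4]
V(D2) = 1  [10 crossings, <D> = A^6, w = +2]
insight: comparing 2 Jones polynomials yields 2 groups


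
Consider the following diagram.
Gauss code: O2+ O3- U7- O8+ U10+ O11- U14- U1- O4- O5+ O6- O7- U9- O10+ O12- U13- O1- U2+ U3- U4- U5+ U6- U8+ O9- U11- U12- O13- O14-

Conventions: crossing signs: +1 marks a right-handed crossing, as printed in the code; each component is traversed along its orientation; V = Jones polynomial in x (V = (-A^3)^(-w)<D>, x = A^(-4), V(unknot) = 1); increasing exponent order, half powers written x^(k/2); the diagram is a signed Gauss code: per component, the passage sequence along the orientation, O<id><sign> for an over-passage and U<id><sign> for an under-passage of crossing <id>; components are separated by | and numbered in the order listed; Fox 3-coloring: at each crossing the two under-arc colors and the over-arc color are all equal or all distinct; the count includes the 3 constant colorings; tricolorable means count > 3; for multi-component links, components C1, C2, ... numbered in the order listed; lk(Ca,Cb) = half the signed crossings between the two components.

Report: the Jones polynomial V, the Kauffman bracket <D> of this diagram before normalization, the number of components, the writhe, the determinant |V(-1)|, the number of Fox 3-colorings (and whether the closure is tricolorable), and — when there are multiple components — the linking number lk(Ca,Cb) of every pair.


V = x^-8 - 2x^-7 + x^-6 - 2x^-5 + 2x^-4 + x^-2
<D> = A^-10 + 2A^-2 - 2A^2 + A^6 - 2A^10 + A^14 (w = -6)
1 component over 14 crossings, w = -6
27 Fox colorings among 3^14, |V(-1)| = 9: tricolorable
why: w = -6 (over 14 crossings) is diagram-only; (-A^3)^(6) removes it from V


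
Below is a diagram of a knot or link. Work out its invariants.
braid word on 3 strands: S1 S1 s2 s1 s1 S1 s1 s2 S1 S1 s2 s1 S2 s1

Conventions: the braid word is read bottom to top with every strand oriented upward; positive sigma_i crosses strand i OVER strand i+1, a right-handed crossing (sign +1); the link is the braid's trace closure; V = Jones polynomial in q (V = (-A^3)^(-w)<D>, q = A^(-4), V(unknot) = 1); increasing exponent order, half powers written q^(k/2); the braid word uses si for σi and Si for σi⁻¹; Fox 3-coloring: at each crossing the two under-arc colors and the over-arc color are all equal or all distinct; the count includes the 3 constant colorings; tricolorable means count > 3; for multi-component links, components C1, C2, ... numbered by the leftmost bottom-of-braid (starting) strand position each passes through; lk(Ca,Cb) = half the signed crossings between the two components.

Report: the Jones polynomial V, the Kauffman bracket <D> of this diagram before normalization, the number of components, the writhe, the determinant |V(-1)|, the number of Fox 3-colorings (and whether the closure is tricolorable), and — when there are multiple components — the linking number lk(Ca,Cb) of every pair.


V = -q^-1 + 2 - q + 2q^2 - q^3 + q^4 - q^5
<D> = -A^-14 + A^-10 - A^-6 + 2A^-2 - A^2 + 2A^6 - A^10 (w = +2)
1 component over 14 crossings, w = +2
9 Fox colorings among 3^14, |V(-1)| = 9: tricolorable
why: inverse pairs cancel, leaving σ1⁻¹ σ1⁻¹ σ2 σ1 σ1 σ2 σ1⁻¹ σ1⁻¹ σ2 σ1 σ2⁻¹ σ1


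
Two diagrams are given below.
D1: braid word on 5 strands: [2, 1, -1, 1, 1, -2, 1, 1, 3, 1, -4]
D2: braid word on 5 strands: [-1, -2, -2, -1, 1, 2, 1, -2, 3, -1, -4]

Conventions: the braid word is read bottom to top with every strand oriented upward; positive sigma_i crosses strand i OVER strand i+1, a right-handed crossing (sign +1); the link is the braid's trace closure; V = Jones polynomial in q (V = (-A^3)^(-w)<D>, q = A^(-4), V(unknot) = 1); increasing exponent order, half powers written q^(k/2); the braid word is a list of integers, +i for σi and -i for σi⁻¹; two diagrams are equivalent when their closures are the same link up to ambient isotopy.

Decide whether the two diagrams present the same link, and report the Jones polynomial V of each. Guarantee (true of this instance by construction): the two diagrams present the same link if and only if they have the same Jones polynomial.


equivalent: no
D1 (bracket -A^-11 + A^-7 - A^-3 + 2A + A^9; 11 crossings at w = +5): V = -q^(3/2) - 2q^(7/2) + q^(9/2) - q^(11/2) + q^(13/2)
V(D2) = -q^(-9/2) - q^(-5/2) + q^(-3/2) - q^(-1/2)  (w -3, c 11, <D> = A^-7 - A^-3 + A + A^9)
key observation: 2 classes among 2 diagrams; unequal V(q) rules out equality


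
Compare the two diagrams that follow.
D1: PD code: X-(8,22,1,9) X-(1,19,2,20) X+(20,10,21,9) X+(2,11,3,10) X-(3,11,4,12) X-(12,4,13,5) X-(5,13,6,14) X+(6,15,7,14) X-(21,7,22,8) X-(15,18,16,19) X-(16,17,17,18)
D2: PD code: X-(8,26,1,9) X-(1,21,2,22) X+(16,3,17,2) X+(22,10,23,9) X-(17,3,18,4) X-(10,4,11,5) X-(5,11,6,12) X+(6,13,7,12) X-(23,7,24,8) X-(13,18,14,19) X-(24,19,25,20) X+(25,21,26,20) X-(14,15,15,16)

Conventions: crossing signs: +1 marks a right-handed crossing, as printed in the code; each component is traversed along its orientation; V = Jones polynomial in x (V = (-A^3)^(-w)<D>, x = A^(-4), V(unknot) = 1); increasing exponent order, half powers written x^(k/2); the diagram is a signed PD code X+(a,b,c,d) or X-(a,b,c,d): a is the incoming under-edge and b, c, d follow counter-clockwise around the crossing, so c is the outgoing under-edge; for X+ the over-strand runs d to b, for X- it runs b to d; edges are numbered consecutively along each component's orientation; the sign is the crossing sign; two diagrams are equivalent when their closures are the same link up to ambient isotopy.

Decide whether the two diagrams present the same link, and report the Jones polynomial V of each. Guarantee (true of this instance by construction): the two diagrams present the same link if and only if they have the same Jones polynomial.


equivalent: yes
V(D1) = -x^(-9/2) - x^(-5/2) + x^(-3/2) - x^(-1/2)  (w -5, c 11, <D> = A^-13 - A^-9 + A^-5 + A^3)
V(D2) = -x^(-9/2) - x^(-5/2) + x^(-3/2) - x^(-1/2)  (w -5, c 13, <D> = A^-13 - A^-9 + A^-5 + A^3)
why: one V(x) for all 2 diagrams — one class (guaranteed)


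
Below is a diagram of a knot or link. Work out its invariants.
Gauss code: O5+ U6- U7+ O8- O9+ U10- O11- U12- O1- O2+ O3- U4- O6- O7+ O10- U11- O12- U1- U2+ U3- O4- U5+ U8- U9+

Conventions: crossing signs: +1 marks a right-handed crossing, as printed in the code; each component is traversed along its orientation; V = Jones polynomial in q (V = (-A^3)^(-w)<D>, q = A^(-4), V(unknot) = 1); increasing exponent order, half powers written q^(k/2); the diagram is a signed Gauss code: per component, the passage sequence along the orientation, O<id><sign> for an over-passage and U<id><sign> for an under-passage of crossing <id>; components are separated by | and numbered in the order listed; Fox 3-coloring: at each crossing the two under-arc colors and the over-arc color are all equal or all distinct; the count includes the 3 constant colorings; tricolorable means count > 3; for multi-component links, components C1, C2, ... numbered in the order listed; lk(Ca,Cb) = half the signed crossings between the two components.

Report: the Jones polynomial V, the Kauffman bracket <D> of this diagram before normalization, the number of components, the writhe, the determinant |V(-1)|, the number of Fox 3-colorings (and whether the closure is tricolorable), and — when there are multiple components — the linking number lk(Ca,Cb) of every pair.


Jones polynomial: V(q) = -q^-7 + q^-6 - q^-5 + q^-4 + q^-2
<D> = A^-4 + A^4 - A^8 + A^12 - A^16; writhe -4
components 1, writhe -4 (12 crossings)
3-colorings: 3 of 3^12, det 5 — not tricolorable
note: w = -4 shifts under R1 moves; the (-A^3)^(4) factor cancels that in V


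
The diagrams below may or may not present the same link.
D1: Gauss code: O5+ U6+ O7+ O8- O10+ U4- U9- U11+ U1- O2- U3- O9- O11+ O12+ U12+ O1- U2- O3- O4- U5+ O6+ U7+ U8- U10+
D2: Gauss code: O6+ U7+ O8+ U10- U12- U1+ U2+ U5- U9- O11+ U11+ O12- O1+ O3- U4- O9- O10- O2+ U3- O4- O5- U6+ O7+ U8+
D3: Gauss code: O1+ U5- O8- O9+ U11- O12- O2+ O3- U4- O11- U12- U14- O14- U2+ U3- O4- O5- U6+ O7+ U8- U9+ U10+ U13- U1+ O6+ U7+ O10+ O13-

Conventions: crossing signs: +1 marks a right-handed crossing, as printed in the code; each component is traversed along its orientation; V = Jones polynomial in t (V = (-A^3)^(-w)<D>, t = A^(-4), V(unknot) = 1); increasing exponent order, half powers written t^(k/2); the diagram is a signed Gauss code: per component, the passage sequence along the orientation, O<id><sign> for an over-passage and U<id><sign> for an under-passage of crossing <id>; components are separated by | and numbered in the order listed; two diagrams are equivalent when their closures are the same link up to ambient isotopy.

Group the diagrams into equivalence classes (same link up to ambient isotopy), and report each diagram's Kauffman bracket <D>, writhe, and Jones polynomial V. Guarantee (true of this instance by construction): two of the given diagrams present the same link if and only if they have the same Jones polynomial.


equivalence classes: {D1, D2, D3}
D1 (bracket -A^-12 + A^-8 - A^-4 + 3 - A^4 + A^8 - A^12; 12 crossings at w = 0): V = -t^-3 + t^-2 - t^-1 + 3 - t + t^2 - t^3
V(D2) = -t^-3 + t^-2 - t^-1 + 3 - t + t^2 - t^3  (w 0, c 12, <D> = -A^-12 + A^-8 - A^-4 + 3 - A^4 + A^8 - A^12)
V(D3) = -t^-3 + t^-2 - t^-1 + 3 - t + t^2 - t^3  (w -2, c 14, <D> = -A^-18 + A^-14 - A^-10 + 3A^-6 - A^-2 + A^2 - A^6)
observation: all 3 diagrams share one V(t), hence one class


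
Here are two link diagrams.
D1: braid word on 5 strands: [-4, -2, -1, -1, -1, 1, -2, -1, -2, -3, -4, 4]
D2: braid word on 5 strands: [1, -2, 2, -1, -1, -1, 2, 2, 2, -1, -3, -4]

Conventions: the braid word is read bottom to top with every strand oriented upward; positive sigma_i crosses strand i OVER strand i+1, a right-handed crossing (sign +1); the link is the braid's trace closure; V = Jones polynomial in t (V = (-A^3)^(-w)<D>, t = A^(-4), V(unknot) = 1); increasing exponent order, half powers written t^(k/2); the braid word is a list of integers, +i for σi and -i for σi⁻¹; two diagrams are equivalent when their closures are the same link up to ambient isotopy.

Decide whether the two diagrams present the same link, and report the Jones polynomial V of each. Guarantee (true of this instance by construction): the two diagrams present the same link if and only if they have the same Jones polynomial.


same link: no
V(D1) = -t^-7 + t^-6 - t^-5 + t^-4 + t^-2  [12 crossings, <D> = A^-16 + A^-8 - A^-4 + 1 - A^4, w = -8]
V(D2) = -t^-3 + t^-2 - t^-1 + 3 - t + t^2 - t^3  [12 crossings, <D> = -A^-18 + A^-14 - A^-10 + 3A^-6 - A^-2 + A^2 - A^6, w = -2]
insight: comparing 2 Jones polynomials yields 2 groups


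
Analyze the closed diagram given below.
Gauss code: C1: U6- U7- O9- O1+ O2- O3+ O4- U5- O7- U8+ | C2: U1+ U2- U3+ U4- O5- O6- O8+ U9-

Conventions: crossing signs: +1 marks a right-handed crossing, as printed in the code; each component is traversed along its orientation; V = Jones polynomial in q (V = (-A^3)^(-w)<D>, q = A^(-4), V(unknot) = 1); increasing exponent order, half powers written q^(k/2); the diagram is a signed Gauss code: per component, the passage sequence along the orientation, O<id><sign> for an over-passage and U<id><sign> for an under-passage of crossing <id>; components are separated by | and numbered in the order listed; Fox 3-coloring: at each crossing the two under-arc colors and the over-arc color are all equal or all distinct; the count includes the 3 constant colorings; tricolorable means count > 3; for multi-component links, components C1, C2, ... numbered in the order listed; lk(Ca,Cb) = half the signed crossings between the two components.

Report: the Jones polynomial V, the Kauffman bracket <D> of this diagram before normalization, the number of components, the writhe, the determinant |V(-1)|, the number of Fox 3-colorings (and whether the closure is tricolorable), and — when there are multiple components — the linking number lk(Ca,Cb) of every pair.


V(q) = -q^(-5/2) - q^(-1/2)
bracket: A^-7 + A, w = -3
2 components, writhe -3, over 9 crossings
lk(C1,C2) = -1
det 2, colorings 3 of 3^9 — not tricolorable
observation: summing lk over 1 pair gives -1


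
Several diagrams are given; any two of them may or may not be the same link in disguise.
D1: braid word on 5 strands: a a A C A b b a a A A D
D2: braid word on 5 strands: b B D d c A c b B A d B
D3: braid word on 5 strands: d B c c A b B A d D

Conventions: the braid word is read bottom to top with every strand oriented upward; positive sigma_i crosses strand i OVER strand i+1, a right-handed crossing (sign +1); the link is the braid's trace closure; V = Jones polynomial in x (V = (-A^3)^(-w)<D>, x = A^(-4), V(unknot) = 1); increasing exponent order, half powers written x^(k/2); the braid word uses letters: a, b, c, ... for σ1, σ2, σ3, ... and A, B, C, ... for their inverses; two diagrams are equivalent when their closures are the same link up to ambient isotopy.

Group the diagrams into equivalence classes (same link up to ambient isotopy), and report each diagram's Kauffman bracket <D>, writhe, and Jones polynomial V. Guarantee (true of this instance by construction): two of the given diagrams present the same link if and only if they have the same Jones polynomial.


classes: {D1} | {D2, D3}
V(D1) = 1 + x + x^2 + x^3  [12 crossings, <D> = A^-12 + A^-8 + A^-4 + 1, w = 0]
V(D2) = x^-2 + 2 + x^2  [12 crossings, <D> = A^-8 + 2 + A^8, w = 0]
D3 (bracket A^-8 + 2 + A^8; 10 crossings at w = 0): V = x^-2 + 2 + x^2
note: comparing 3 Jones polynomials yields 2 groups


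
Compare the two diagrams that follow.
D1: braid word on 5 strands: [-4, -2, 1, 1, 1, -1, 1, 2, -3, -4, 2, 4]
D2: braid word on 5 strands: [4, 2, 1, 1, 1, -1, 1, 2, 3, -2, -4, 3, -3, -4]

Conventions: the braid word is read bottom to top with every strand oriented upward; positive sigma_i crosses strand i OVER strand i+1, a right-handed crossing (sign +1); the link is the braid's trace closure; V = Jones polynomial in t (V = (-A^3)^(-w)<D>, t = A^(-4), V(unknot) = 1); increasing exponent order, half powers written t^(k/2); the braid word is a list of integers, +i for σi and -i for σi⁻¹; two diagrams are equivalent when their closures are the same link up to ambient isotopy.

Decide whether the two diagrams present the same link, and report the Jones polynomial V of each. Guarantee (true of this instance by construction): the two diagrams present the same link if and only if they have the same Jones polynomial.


equivalent: yes
V(D1) = t + t^3 - t^4  (w +2, c 12, <D> = -A^-10 + A^-6 + A^2)
D2 (bracket -A^-4 + 1 + A^8; 14 crossings at w = +4): V = t + t^3 - t^4
why: D2 (14 crossings) and D1 (12) are Markov-related braid presentations


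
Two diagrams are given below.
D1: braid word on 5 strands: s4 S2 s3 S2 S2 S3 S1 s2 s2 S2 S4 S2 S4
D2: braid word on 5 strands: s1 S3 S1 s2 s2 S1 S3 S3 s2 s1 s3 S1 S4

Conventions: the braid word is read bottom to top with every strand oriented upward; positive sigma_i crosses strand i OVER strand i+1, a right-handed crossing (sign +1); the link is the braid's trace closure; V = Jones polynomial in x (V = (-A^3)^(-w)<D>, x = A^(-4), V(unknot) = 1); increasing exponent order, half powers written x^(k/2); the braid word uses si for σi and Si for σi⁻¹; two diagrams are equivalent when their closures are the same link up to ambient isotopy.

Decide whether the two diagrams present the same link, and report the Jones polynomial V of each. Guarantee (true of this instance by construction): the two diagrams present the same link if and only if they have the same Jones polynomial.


same link: no
V(D1) = -x^(-5/2) - x^(-1/2)  [13 crossings, <D> = A^-13 + A^-5, w = -5]
D2 (bracket -A^-17 + A^-13 - A^-9 + 2A^-5 + A^3; 13 crossings at w = -1): V = -x^(-3/2) - 2x^(1/2) + x^(3/2) - x^(5/2) + x^(7/2)
note: 2 classes among 2 diagrams; unequal V(x) rules out equality


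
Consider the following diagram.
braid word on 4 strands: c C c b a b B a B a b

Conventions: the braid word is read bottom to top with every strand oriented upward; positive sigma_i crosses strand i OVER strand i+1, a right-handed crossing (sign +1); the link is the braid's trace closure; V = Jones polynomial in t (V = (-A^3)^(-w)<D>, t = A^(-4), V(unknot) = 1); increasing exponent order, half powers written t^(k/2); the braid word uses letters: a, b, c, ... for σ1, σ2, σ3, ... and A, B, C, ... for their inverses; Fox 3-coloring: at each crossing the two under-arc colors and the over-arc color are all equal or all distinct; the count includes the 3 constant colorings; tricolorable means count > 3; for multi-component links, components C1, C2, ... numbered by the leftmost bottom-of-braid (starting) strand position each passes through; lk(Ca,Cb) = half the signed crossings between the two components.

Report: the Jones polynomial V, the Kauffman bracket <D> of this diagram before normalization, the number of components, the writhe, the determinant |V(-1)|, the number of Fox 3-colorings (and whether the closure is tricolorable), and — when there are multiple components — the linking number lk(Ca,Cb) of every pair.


Jones polynomial: V(t) = t - t^2 + 2t^3 - t^4 + t^5 - t^6
<D> = A^-9 - A^-5 + A^-1 - 2A^3 + A^7 - A^11; writhe +5
components 1, writhe +5 (11 crossings)
3-colorings: 3 of 3^11, det 7 — not tricolorable
note: free reduction leaves σ3 σ2 σ1 σ1 σ2⁻¹ σ1 σ2 of the original 11 letters


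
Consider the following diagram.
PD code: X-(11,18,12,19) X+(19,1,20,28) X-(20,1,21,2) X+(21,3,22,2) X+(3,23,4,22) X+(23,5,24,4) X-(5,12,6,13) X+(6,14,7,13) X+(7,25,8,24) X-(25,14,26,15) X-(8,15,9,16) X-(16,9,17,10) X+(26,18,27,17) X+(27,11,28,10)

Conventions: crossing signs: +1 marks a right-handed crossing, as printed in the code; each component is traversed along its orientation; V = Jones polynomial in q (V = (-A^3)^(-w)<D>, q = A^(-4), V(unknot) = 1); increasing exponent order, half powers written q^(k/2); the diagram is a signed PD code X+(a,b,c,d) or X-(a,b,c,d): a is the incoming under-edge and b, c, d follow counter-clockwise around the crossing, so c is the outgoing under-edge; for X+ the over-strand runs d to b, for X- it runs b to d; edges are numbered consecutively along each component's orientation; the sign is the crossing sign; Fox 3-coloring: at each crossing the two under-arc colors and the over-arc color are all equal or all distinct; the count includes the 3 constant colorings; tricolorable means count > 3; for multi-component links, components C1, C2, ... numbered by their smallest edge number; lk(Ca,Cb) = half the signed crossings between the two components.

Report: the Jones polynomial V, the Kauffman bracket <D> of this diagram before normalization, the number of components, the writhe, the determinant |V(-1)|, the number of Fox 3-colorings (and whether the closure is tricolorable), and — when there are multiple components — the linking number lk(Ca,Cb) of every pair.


V(q) = -q^-2 + q^-1 - 1 + 3q - 2q^2 + 3q^3 - 2q^4 + q^5 - q^6
bracket: -A^-18 + A^-14 - 2A^-10 + 3A^-6 - 2A^-2 + 3A^2 - A^6 + A^10 - A^14, w = +2
1 component, writhe +2, over 14 crossings
det 15, colorings 9 of 3^14 — tricolorable
observation: det 15 = |V(-1)|; divisible by 3, so tricolorable


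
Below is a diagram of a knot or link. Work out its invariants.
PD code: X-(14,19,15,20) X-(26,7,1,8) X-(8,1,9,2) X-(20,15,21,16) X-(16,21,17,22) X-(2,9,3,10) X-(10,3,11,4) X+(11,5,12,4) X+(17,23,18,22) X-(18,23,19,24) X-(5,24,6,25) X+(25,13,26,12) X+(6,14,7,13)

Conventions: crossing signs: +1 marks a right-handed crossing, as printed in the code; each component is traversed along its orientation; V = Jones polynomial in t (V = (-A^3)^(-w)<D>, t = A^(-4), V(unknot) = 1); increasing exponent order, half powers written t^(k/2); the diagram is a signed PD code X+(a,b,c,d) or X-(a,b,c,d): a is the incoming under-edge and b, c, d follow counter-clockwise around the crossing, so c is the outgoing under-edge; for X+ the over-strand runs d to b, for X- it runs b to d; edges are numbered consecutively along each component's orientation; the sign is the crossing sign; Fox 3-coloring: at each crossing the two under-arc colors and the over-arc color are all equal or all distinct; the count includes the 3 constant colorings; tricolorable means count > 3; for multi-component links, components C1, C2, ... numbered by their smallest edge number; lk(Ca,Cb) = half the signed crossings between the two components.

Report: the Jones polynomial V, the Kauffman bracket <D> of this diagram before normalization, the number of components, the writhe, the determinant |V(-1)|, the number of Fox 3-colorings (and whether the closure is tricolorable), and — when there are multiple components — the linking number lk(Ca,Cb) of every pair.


V(t) = t^-8 - 2t^-7 + t^-6 - 2t^-5 + 2t^-4 + t^-2
bracket: -A^-7 - 2A + 2A^5 - A^9 + 2A^13 - A^17, w = -5
1 component, writhe -5, over 13 crossings
det 9, colorings 27 of 3^13 — tricolorable
observation: V spans 6 powers of t: at least 6 crossings in any diagram


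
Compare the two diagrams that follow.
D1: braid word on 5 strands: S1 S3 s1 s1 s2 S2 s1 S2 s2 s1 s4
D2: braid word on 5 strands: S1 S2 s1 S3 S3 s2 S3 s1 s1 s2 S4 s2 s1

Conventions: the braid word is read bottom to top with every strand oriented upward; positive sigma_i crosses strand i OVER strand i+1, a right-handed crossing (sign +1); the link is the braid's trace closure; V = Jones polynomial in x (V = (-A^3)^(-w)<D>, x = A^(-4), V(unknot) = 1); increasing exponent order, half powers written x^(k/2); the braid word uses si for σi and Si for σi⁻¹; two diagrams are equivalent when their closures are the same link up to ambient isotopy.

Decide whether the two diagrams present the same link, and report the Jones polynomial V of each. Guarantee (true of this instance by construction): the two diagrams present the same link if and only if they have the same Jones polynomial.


same link: no
V(D1) = -x^(1/2) - x^(3/2) - x^(5/2) + x^(9/2)  [11 crossings, <D> = -A^-9 + A^-1 + A^3 + A^7, w = +3]
D2 (bracket A^-15 - 2A^-11 + 3A^-7 - 3A^-3 + 4A - 2A^5 + 2A^9 - A^13; 13 crossings at w = +1): V = x^(-5/2) - 2x^(-3/2) + 2x^(-1/2) - 4x^(1/2) + 3x^(3/2) - 3x^(5/2) + 2x^(7/2) - x^(9/2)
note: 2 values of V(x) split the 2 diagrams


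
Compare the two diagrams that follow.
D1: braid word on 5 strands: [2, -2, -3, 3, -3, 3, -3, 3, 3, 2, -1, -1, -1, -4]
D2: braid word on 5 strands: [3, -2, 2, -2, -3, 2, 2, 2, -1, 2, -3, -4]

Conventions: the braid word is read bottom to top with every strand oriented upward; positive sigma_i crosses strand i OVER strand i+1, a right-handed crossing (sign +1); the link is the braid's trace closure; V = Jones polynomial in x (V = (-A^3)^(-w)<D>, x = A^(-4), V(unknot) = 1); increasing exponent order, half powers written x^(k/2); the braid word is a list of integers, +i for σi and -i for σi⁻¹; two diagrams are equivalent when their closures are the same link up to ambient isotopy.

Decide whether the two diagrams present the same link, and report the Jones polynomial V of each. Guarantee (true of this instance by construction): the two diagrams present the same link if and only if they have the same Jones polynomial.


equivalent: no
D1 (bracket A^-2 + A^6 - A^10; 14 crossings at w = -2): V = -x^-4 + x^-3 + x^-1
V(D2) = x + x^3 - x^4  (w 0, c 12, <D> = -A^-16 + A^-12 + A^-4)
key observation: V(x) takes 2 values over 2 diagrams, fixing the grouping


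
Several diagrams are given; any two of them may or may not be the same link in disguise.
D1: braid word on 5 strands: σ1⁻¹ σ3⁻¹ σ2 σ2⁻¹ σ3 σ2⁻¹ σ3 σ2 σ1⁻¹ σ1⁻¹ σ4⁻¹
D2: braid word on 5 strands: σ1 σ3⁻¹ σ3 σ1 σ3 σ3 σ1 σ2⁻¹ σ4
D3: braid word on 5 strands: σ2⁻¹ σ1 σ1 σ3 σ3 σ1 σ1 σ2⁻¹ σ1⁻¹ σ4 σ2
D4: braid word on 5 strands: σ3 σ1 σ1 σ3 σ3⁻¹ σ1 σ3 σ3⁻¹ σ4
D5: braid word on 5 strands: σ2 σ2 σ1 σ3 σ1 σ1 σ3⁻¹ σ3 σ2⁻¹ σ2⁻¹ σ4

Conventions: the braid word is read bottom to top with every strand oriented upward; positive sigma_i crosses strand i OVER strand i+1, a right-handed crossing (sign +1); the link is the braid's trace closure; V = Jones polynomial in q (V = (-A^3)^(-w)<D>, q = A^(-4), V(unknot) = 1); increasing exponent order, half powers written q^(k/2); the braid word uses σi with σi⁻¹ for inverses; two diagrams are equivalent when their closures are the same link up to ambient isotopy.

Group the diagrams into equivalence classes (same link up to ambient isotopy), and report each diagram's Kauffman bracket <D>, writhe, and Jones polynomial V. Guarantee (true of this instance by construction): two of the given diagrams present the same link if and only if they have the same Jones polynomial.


equivalence classes: {D1} | {D2, D3} | {D4, D5}
D1 (bracket A^-7 + A^-3 + A - A^9; 11 crossings at w = -3): V = q^(-9/2) - q^(-5/2) - q^(-3/2) - q^(-1/2)
V(D2) = -q^(3/2) - 2q^(7/2) + q^(9/2) - q^(11/2) + q^(13/2)  [9 crossings, <D> = -A^-11 + A^-7 - A^-3 + 2A + A^9, w = +5]
V(D3) = -q^(3/2) - 2q^(7/2) + q^(9/2) - q^(11/2) + q^(13/2)  (w +5, c 11, <D> = -A^-11 + A^-7 - A^-3 + 2A + A^9)
V(D4) = -q^(1/2) - q^(3/2) - q^(5/2) + q^(9/2)  (w +5, c 9, <D> = -A^-3 + A^5 + A^9 + A^13)
D5 (bracket -A^-3 + A^5 + A^9 + A^13; 11 crossings at w = +5): V = -q^(1/2) - q^(3/2) - q^(5/2) + q^(9/2)
key observation: comparing 5 Jones polynomials yields 3 groups


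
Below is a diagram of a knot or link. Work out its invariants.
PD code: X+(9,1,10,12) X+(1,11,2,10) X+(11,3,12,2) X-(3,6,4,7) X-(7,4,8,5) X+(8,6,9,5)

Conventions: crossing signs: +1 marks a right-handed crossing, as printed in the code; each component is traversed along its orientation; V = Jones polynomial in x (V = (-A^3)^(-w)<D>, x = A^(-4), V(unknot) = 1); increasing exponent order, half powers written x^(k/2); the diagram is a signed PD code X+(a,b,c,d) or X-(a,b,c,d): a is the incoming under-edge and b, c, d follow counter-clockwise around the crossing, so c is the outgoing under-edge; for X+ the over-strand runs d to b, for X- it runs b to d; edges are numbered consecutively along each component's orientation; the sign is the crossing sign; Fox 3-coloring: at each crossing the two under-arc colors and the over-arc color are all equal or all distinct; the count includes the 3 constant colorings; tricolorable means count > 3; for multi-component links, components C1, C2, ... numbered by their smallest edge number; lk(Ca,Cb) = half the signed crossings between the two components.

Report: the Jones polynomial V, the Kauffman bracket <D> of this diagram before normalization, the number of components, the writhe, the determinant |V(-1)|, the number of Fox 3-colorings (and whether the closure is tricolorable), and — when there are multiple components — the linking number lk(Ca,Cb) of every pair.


V = x + x^3 - x^4
<D> = -A^-10 + A^-6 + A^2 (w = +2)
1 component over 6 crossings, w = +2
9 Fox colorings among 3^6, |V(-1)| = 3: tricolorable
why: det 3 = |V(-1)|; divisible by 3, so tricolorable


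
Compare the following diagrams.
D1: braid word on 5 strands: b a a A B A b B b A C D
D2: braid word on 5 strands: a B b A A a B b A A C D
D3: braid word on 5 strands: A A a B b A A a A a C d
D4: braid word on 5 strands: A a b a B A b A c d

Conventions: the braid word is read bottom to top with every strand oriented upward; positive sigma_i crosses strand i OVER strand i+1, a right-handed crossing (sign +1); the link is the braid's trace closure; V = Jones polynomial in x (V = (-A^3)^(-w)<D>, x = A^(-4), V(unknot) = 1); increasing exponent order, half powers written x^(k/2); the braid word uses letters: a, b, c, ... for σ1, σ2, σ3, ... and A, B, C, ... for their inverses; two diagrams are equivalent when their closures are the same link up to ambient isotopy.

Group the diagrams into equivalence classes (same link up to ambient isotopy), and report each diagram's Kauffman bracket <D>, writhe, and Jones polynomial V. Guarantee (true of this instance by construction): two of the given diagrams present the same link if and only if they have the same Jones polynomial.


grouping into links: {D1, D4} | {D2, D3}
V(D1) = x^-2 + 2 + x^2  (w -2, c 12, <D> = A^-14 + 2A^-6 + A^2)
D2 (bracket A^-12 + A^-8 + A^-4 + 1; 12 crossings at w = -4): V = x^-3 + x^-2 + x^-1 + 1
V(D3) = x^-3 + x^-2 + x^-1 + 1  [12 crossings, <D> = A^-6 + A^-2 + A^2 + A^6, w = -2]
V(D4) = x^-2 + 2 + x^2  (w +2, c 10, <D> = A^-2 + 2A^6 + A^14)
why: comparing 4 Jones polynomials yields 2 groups
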